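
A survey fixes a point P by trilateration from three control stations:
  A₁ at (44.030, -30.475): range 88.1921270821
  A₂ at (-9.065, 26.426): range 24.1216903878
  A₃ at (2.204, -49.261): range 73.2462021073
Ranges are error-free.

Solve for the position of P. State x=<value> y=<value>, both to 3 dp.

eq1: (x − 44.030)² + (y + 30.475)² = 88.1921270821²
eq2: (x + 9.065)² + (y − 26.426)² = 24.1216903878²
eq3: (x − 2.204)² + (y + 49.261)² = 73.2462021073²
eq2−eq3, eq2−eq1 (x²,y² cancel):
  22.538·x − 151.374·y = -3132.154140
  106.190·x − 113.802·y = -5109.136508
det = 22.538·-113.802 − -151.374·106.190 = 13509.535584
x = (-3132.154140·-113.802 − -151.374·-5109.136508) / 13509.535584 = -30.863017
y = (22.538·-5109.136508 − -3132.154140·106.190) / 13509.535584 = 16.096314

x=-30.863 y=16.096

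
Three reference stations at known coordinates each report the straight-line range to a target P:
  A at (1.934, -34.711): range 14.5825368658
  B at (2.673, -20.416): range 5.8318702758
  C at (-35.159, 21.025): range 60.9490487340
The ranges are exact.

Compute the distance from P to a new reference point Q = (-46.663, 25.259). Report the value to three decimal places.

72.304

eq1: (x − 1.934)² + (y + 34.711)² = 14.5825368658²
eq2: (x − 2.673)² + (y + 20.416)² = 5.8318702758²
eq3: (x + 35.159)² + (y − 21.025)² = 60.9490487340²
eq1−eq2, eq1−eq3 (x²,y² cancel):
  1.478·x + 28.590·y = -605.996221
  -74.186·x + 111.472·y = -3032.524131
det = 1.478·111.472 − 28.590·-74.186 = 2285.733356
x = (-605.996221·111.472 − 28.590·-3032.524131) / 2285.733356 = 8.377291
y = (1.478·-3032.524131 − -605.996221·-74.186) / 2285.733356 = -21.629166
|P − Q| = √((8.377291 − -46.663)² + (-21.629166 − 25.259)²) = 72.304452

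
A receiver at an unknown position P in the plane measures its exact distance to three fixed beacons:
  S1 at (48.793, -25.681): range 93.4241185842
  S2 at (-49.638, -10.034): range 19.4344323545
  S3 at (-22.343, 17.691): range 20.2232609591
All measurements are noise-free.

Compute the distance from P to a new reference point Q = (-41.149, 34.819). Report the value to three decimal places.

eq1: (x − 48.793)² + (y + 25.681)² = 93.4241185842²
eq2: (x + 49.638)² + (y + 10.034)² = 19.4344323545²
eq3: (x + 22.343)² + (y − 17.691)² = 20.2232609591²
eq3−eq1, eq3−eq2 (x²,y² cancel):
  142.272·x − 86.744·y = -6090.996169
  -54.590·x − 55.450·y = 1783.714193
det = 142.272·-55.450 − -86.744·-54.590 = -12624.337360
x = (-6090.996169·-55.450 − -86.744·1783.714193) / -12624.337360 = -39.009750
y = (142.272·1783.714193 − -6090.996169·-54.590) / -12624.337360 = 6.236755
|P − Q| = √((-39.009750 − -41.149)² + (6.236755 − 34.819)²) = 28.662190

28.662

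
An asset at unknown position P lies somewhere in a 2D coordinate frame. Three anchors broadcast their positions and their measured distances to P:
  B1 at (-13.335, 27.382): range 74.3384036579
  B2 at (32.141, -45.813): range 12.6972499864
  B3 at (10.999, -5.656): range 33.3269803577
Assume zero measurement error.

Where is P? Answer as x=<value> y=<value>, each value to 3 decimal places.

eq1: (x + 13.335)² + (y − 27.382)² = 74.3384036579²
eq2: (x − 32.141)² + (y + 45.813)² = 12.6972499864²
eq3: (x − 10.999)² + (y + 5.656)² = 33.3269803577²
eq3−eq2, eq3−eq1 (x²,y² cancel):
  42.284·x − 80.314·y = 3928.373976
  -48.668·x + 66.076·y = -3640.882827
det = 42.284·66.076 − -80.314·-48.668 = -1114.764168
x = (3928.373976·66.076 − -80.314·-3640.882827) / -1114.764168 = 29.461500
y = (42.284·-3640.882827 − 3928.373976·-48.668) / -1114.764168 = -33.401697

x=29.461 y=-33.402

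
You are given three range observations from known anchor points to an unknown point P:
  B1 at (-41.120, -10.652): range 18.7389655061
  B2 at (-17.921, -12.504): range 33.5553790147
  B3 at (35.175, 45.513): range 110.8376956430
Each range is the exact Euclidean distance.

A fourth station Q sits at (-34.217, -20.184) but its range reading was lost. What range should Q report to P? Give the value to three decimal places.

15.585

eq1: (x + 41.120)² + (y + 10.652)² = 18.7389655061²
eq2: (x + 17.921)² + (y + 12.504)² = 33.5553790147²
eq3: (x − 35.175)² + (y − 45.513)² = 110.8376956430²
eq3−eq1, eq3−eq2 (x²,y² cancel):
  -152.590·x − 112.330·y = 10429.451657
  -106.192·x − 116.034·y = 8327.829778
det = -152.590·-116.034 − -112.330·-106.192 = 5777.080700
x = (10429.451657·-116.034 − -112.330·8327.829778) / 5777.080700 = -47.550984
y = (-152.590·8327.829778 − 10429.451657·-106.192) / 5777.080700 = -28.252888
|P − Q| = √((-47.550984 − -34.217)² + (-28.252888 − -20.184)²) = 15.585317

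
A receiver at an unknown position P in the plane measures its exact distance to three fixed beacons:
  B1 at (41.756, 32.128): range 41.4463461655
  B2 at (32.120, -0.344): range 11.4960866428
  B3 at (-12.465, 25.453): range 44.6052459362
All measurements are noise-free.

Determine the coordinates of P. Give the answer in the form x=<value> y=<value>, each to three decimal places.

x=21.170 y=-3.844

eq1: (x − 41.756)² + (y − 32.128)² = 41.4463461655²
eq2: (x − 32.120)² + (y + 0.344)² = 11.4960866428²
eq3: (x + 12.465)² + (y − 25.453)² = 44.6052459362²
eq1−eq2, eq1−eq3 (x²,y² cancel):
  -19.272·x − 64.944·y = -158.319582
  -108.442·x − 13.350·y = -2244.368841
det = -19.272·-13.350 − -64.944·-108.442 = -6785.376048
x = (-158.319582·-13.350 − -64.944·-2244.368841) / -6785.376048 = 21.169751
y = (-19.272·-2244.368841 − -158.319582·-108.442) / -6785.376048 = -3.844295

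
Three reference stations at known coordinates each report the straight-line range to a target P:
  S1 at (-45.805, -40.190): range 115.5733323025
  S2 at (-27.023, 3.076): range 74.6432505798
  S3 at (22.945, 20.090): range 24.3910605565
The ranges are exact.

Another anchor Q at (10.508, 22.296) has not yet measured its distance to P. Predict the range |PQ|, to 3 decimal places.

32.514

eq1: (x + 45.805)² + (y + 40.190)² = 115.5733323025²
eq2: (x + 27.023)² + (y − 3.076)² = 74.6432505798²
eq3: (x − 22.945)² + (y − 20.090)² = 24.3910605565²
eq2−eq3, eq2−eq1 (x²,y² cancel):
  99.936·x + 34.028·y = 5167.067842
  -37.564·x − 86.532·y = -4811.950462
det = 99.936·-86.532 − 34.028·-37.564 = -7369.434160
x = (5167.067842·-86.532 − 34.028·-4811.950462) / -7369.434160 = 38.452839
y = (99.936·-4811.950462 − 5167.067842·-37.564) / -7369.434160 = 38.916332
|P − Q| = √((38.452839 − 10.508)² + (38.916332 − 22.296)²) = 32.513835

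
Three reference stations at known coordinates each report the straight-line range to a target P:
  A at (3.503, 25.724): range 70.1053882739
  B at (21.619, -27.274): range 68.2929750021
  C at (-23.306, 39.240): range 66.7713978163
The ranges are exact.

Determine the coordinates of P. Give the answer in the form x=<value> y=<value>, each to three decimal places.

eq1: (x − 3.503)² + (y − 25.724)² = 70.1053882739²
eq2: (x − 21.619)² + (y + 27.274)² = 68.2929750021²
eq3: (x + 23.306)² + (y − 39.240)² = 66.7713978163²
eq1−eq2, eq1−eq3 (x²,y² cancel):
  36.232·x − 105.996·y = 788.092082
  -53.618·x + 27.032·y = 1865.297950
det = 36.232·27.032 − -105.996·-53.618 = -4703.870104
x = (788.092082·27.032 − -105.996·1865.297950) / -4703.870104 = -46.561198
y = (36.232·1865.297950 − 788.092082·-53.618) / -4703.870104 = -23.350857

x=-46.561 y=-23.351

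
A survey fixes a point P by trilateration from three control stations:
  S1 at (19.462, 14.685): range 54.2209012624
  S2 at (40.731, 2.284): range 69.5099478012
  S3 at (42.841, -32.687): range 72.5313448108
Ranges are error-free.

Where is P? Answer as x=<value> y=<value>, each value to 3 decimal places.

x=-27.028 y=-13.217

eq1: (x − 19.462)² + (y − 14.685)² = 54.2209012624²
eq2: (x − 40.731)² + (y − 2.284)² = 69.5099478012²
eq3: (x − 42.841)² + (y + 32.687)² = 72.5313448108²
eq2−eq3, eq2−eq1 (x²,y² cancel):
  4.220·x − 69.942·y = 810.397096
  -42.538·x + 24.802·y = 821.914362
det = 4.220·24.802 − -69.942·-42.538 = -2870.528356
x = (810.397096·24.802 − -69.942·821.914362) / -2870.528356 = -27.028405
y = (4.220·821.914362 − 810.397096·-42.538) / -2870.528356 = -13.217480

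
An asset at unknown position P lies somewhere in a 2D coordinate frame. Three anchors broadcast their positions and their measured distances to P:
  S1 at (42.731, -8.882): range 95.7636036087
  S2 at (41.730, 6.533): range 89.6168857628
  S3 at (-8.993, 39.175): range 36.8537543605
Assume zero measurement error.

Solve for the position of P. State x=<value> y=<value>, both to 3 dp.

eq1: (x − 42.731)² + (y + 8.882)² = 95.7636036087²
eq2: (x − 41.730)² + (y − 6.533)² = 89.6168857628²
eq3: (x + 8.993)² + (y − 39.175)² = 36.8537543605²
eq1−eq2, eq1−eq3 (x²,y² cancel):
  -2.002·x + 30.830·y = 1018.726266
  -103.448·x + 96.114·y = 7523.194955
det = -2.002·96.114 − 30.830·-103.448 = 2996.881612
x = (1018.726266·96.114 − 30.830·7523.194955) / 2996.881612 = -44.721901
y = (-2.002·7523.194955 − 1018.726266·-103.448) / 2996.881612 = 30.139248

x=-44.722 y=30.139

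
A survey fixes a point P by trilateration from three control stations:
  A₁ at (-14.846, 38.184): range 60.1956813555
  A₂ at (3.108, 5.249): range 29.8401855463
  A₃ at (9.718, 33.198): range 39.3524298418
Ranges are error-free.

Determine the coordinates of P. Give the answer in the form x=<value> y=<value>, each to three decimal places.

x=32.677 y=1.237

eq1: (x + 14.846)² + (y − 38.184)² = 60.1956813555²
eq2: (x − 3.108)² + (y − 5.249)² = 29.8401855463²
eq3: (x − 9.718)² + (y − 33.198)² = 39.3524298418²
eq1−eq2, eq1−eq3 (x²,y² cancel):
  35.908·x − 65.870·y = 1091.873473
  49.128·x − 9.972·y = 1593.031475
det = 35.908·-9.972 − -65.870·49.128 = 2877.986784
x = (1091.873473·-9.972 − -65.870·1593.031475) / 2877.986784 = 32.677294
y = (35.908·1593.031475 − 1091.873473·49.128) / 2877.986784 = 1.237328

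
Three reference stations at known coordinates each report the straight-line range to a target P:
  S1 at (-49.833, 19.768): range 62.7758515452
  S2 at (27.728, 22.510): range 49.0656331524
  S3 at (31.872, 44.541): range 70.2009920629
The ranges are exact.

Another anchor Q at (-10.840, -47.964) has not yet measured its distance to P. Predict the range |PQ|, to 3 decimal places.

eq1: (x + 49.833)² + (y − 19.768)² = 62.7758515452²
eq2: (x − 27.728)² + (y − 22.510)² = 49.0656331524²
eq3: (x − 31.872)² + (y − 44.541)² = 70.2009920629²
eq1−eq3, eq1−eq2 (x²,y² cancel):
  163.410·x + 49.546·y = -861.748397
  155.122·x + 5.484·y = -65.188448
det = 163.410·5.484 − 49.546·155.122 = -6789.534172
x = (-861.748397·5.484 − 49.546·-65.188448) / -6789.534172 = 0.220339
y = (163.410·-65.188448 − -861.748397·155.122) / -6789.534172 = -18.119607
|P − Q| = √((0.220339 − -10.840)² + (-18.119607 − -47.964)²) = 31.827958

31.828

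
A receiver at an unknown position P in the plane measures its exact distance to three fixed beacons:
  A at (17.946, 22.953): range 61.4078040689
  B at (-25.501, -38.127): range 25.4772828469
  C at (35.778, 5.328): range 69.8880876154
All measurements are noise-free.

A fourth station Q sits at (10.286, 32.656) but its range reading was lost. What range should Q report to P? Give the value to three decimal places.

eq1: (x − 17.946)² + (y − 22.953)² = 61.4078040689²
eq2: (x + 25.501)² + (y + 38.127)² = 25.4772828469²
eq3: (x − 35.778)² + (y − 5.328)² = 69.8880876154²
eq1−eq3, eq1−eq2 (x²,y² cancel):
  35.664·x − 35.250·y = -653.872647
  -86.894·x − 122.160·y = 4376.896464
det = 35.664·-122.160 − -35.250·-86.894 = -7419.727740
x = (-653.872647·-122.160 − -35.250·4376.896464) / -7419.727740 = -31.559471
y = (35.664·4376.896464 − -653.872647·-86.894) / -7419.727740 = -13.380548
|P − Q| = √((-31.559471 − 10.286)² + (-13.380548 − 32.656)²) = 62.212597

62.213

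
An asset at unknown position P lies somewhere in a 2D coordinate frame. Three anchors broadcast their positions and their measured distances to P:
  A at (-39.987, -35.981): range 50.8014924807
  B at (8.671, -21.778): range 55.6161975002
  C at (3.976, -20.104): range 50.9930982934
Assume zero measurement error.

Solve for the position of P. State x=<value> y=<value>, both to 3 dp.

eq1: (x + 39.987)² + (y + 35.981)² = 50.8014924807²
eq2: (x − 8.671)² + (y + 21.778)² = 55.6161975002²
eq3: (x − 3.976)² + (y + 20.104)² = 50.9930982934²
eq1−eq2, eq1−eq3 (x²,y² cancel):
  97.316·x + 28.406·y = -2856.494791
  87.926·x + 31.754·y = -2493.117573
det = 97.316·31.754 − 28.406·87.926 = 592.546308
x = (-2856.494791·31.754 − 28.406·-2493.117573) / 592.546308 = -33.559635
y = (97.316·-2493.117573 − -2856.494791·87.926) / 592.546308 = 14.412260

x=-33.560 y=14.412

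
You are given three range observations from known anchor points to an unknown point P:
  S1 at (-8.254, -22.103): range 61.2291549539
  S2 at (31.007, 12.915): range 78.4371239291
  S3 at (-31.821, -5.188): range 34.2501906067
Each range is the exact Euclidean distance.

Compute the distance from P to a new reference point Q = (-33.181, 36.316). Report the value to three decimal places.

eq1: (x + 8.254)² + (y + 22.103)² = 61.2291549539²
eq2: (x − 31.007)² + (y − 12.915)² = 78.4371239291²
eq3: (x + 31.821)² + (y + 5.188)² = 34.2501906067²
eq3−eq2, eq3−eq1 (x²,y² cancel):
  125.656·x + 36.206·y = -4890.566965
  47.134·x − 33.830·y = -3058.754120
det = 125.656·-33.830 − 36.206·47.134 = -5957.476084
x = (-4890.566965·-33.830 − 36.206·-3058.754120) / -5957.476084 = -46.360762
y = (125.656·-3058.754120 − -4890.566965·47.134) / -5957.476084 = 25.822819
|P − Q| = √((-46.360762 − -33.181)² + (25.822819 − 36.316)²) = 16.846750

16.847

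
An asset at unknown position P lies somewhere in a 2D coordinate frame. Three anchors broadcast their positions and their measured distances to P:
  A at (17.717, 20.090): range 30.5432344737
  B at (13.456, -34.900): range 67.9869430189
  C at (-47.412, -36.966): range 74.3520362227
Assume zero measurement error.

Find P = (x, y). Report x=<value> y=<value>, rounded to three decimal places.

eq1: (x − 17.717)² + (y − 20.090)² = 30.5432344737²
eq2: (x − 13.456)² + (y + 34.900)² = 67.9869430189²
eq3: (x + 47.412)² + (y + 36.966)² = 74.3520362227²
eq3−eq1, eq3−eq2 (x²,y² cancel):
  130.258·x + 114.112·y = 1698.453407
  121.736·x + 4.132·y = -1309.308095
det = 130.258·4.132 − 114.112·121.736 = -13353.312376
x = (1698.453407·4.132 − 114.112·-1309.308095) / -13353.312376 = -11.714380
y = (130.258·-1309.308095 − 1698.453407·121.736) / -13353.312376 = 28.255969

x=-11.714 y=28.256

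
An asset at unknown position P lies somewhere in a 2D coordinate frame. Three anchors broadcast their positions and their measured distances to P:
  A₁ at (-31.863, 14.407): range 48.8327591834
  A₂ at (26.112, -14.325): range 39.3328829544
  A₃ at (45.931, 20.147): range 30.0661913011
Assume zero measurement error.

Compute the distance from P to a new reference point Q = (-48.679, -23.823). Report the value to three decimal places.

80.326

eq1: (x + 31.863)² + (y − 14.407)² = 48.8327591834²
eq2: (x − 26.112)² + (y + 14.325)² = 39.3328829544²
eq3: (x − 45.931)² + (y − 20.147)² = 30.0661913011²
eq3−eq2, eq3−eq1 (x²,y² cancel):
  -39.638·x − 68.944·y = -2271.616023
  -155.588·x − 11.480·y = -2773.408462
det = -39.638·-11.480 − -68.944·-155.588 = -10271.814832
x = (-2271.616023·-11.480 − -68.944·-2773.408462) / -10271.814832 = 16.076197
y = (-39.638·-2773.408462 − -2271.616023·-155.588) / -10271.814832 = 23.706018
|P − Q| = √((16.076197 − -48.679)² + (23.706018 − -23.823)²) = 80.325856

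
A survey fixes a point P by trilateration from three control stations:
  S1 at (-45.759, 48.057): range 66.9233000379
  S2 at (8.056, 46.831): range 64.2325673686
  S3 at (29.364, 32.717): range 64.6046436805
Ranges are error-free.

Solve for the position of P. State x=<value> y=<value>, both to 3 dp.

x=-16.935 y=-12.341

eq1: (x + 45.759)² + (y − 48.057)² = 66.9233000379²
eq2: (x − 8.056)² + (y − 46.831)² = 64.2325673686²
eq3: (x − 29.364)² + (y − 32.717)² = 64.6046436805²
eq2−eq3, eq2−eq1 (x²,y² cancel):
  42.616·x − 28.228·y = -373.332386
  -107.630·x + 2.452·y = 1792.414256
det = 42.616·2.452 − -28.228·-107.630 = -2933.685208
x = (-373.332386·2.452 − -28.228·1792.414256) / -2933.685208 = -16.934625
y = (42.616·1792.414256 − -373.332386·-107.630) / -2933.685208 = -12.340711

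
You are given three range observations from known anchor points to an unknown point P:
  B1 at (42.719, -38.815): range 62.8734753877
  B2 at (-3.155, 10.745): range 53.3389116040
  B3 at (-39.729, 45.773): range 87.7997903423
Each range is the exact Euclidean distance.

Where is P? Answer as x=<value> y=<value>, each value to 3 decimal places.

eq1: (x − 42.719)² + (y + 38.815)² = 62.8734753877²
eq2: (x + 3.155)² + (y − 10.745)² = 53.3389116040²
eq3: (x + 39.729)² + (y − 45.773)² = 87.7997903423²
eq2−eq1, eq2−eq3 (x²,y² cancel):
  91.748·x − 99.120·y = 2098.073720
  -73.148·x + 70.056·y = -1315.611773
det = 91.748·70.056 − -99.120·-73.148 = -822.931872
x = (2098.073720·70.056 − -99.120·-1315.611773) / -822.931872 = -20.146520
y = (91.748·-1315.611773 − 2098.073720·-73.148) / -822.931872 = -39.815140

x=-20.147 y=-39.815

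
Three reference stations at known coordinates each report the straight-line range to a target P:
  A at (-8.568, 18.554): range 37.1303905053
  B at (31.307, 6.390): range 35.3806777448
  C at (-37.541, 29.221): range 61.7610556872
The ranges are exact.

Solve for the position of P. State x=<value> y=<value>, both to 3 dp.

x=4.177 y=-16.320

eq1: (x + 8.568)² + (y − 18.554)² = 37.1303905053²
eq2: (x − 31.307)² + (y − 6.390)² = 35.3806777448²
eq3: (x + 37.541)² + (y − 29.221)² = 61.7610556872²
eq2−eq3, eq2−eq1 (x²,y² cancel):
  -137.696·x + 45.662·y = -1320.402469
  -79.750·x + 24.328·y = -730.172350
det = -137.696·24.328 − 45.662·-79.750 = 291.676212
x = (-1320.402469·24.328 − 45.662·-730.172350) / 291.676212 = 4.177161
y = (-137.696·-730.172350 − -1320.402469·-79.750) / 291.676212 = -16.320443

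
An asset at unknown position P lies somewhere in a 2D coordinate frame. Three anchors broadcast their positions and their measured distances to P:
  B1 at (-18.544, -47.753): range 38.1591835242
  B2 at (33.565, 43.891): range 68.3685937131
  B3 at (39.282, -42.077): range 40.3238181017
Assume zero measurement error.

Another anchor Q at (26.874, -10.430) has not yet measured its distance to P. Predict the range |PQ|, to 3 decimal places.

eq1: (x + 18.544)² + (y + 47.753)² = 38.1591835242²
eq2: (x − 33.565)² + (y − 43.891)² = 68.3685937131²
eq3: (x − 39.282)² + (y + 42.077)² = 40.3238181017²
eq2−eq3, eq2−eq1 (x²,y² cancel):
  11.434·x − 171.936·y = 3308.774647
  -104.218·x − 183.288·y = 2789.341158
det = 11.434·-183.288 − -171.936·-104.218 = -20014.541040
x = (3308.774647·-183.288 − -171.936·2789.341158) / -20014.541040 = 6.338918
y = (11.434·2789.341158 − 3308.774647·-104.218) / -20014.541040 = -18.822675
|P − Q| = √((6.338918 − 26.874)² + (-18.822675 − -10.430)²) = 22.183927

22.184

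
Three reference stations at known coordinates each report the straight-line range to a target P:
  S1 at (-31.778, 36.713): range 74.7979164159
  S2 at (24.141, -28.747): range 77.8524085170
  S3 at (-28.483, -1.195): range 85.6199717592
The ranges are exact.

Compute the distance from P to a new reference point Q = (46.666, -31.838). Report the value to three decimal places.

eq1: (x + 31.778)² + (y − 36.713)² = 74.7979164159²
eq2: (x − 24.141)² + (y + 28.747)² = 77.8524085170²
eq3: (x + 28.483)² + (y + 1.195)² = 85.6199717592²
eq3−eq2, eq3−eq1 (x²,y² cancel):
  105.248·x − 55.104·y = 1866.250628
  -6.590·x + 75.816·y = 3281.027603
det = 105.248·75.816 − -55.104·-6.590 = 7616.347008
x = (1866.250628·75.816 − -55.104·3281.027603) / 7616.347008 = 42.315483
y = (105.248·3281.027603 − 1866.250628·-6.590) / 7616.347008 = 46.954292
|P − Q| = √((42.315483 − 46.666)² + (46.954292 − -31.838)²) = 78.912308

78.912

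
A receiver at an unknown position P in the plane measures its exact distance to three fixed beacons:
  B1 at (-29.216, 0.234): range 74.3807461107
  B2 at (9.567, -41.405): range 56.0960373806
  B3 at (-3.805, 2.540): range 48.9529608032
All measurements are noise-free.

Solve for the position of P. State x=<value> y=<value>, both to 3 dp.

x=45.145 y=1.966

eq1: (x + 29.216)² + (y − 0.234)² = 74.3807461107²
eq2: (x − 9.567)² + (y + 41.405)² = 56.0960373806²
eq3: (x + 3.805)² + (y − 2.540)² = 48.9529608032²
eq2−eq3, eq2−eq1 (x²,y² cancel):
  -26.744·x + 87.890·y = -1034.598851
  -77.566·x + 83.278·y = -3338.002084
det = -26.744·83.278 − 87.890·-77.566 = 4590.088908
x = (-1034.598851·83.278 − 87.890·-3338.002084) / 4590.088908 = 45.144590
y = (-26.744·-3338.002084 − -1034.598851·-77.566) / 4590.088908 = 1.965503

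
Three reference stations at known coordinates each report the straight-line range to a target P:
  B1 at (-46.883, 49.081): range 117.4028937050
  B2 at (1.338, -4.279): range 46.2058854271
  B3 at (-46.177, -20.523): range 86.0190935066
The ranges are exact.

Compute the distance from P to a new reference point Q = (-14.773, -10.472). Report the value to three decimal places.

57.677

eq1: (x + 46.883)² + (y − 49.081)² = 117.4028937050²
eq2: (x − 1.338)² + (y + 4.279)² = 46.2058854271²
eq3: (x + 46.177)² + (y + 20.523)² = 86.0190935066²
eq2−eq1, eq2−eq3 (x²,y² cancel):
  -96.442·x + 106.720·y = -7061.595437
  -95.030·x − 32.488·y = -2730.891827
det = -96.442·-32.488 − 106.720·-95.030 = 13274.809296
x = (-7061.595437·-32.488 − 106.720·-2730.891827) / 13274.809296 = 39.236563
y = (-96.442·-2730.891827 − -7061.595437·-95.030) / 13274.809296 = -30.711608
|P − Q| = √((39.236563 − -14.773)² + (-30.711608 − -10.472)²) = 57.677332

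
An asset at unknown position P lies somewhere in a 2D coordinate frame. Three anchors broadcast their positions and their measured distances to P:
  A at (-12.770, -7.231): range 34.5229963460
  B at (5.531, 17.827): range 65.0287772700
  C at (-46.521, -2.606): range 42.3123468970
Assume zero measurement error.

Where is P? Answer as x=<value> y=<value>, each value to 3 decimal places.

eq1: (x + 12.770)² + (y + 7.231)² = 34.5229963460²
eq2: (x − 5.531)² + (y − 17.827)² = 65.0287772700²
eq3: (x + 46.521)² + (y + 2.606)² = 42.3123468970²
eq1−eq2, eq1−eq3 (x²,y² cancel):
  36.602·x + 50.116·y = -2903.870968
  -67.502·x + 9.250·y = 1357.136993
det = 36.602·9.250 − 50.116·-67.502 = 3721.498732
x = (-2903.870968·9.250 − 50.116·1357.136993) / 3721.498732 = -25.493784
y = (36.602·1357.136993 − -2903.870968·-67.502) / 3721.498732 = -39.323719

x=-25.494 y=-39.324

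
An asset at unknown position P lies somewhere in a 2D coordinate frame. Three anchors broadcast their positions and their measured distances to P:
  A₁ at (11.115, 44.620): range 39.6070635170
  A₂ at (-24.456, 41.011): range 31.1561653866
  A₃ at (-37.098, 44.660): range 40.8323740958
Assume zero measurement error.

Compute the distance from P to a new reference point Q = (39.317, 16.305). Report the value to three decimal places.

eq1: (x − 11.115)² + (y − 44.620)² = 39.6070635170²
eq2: (x + 24.456)² + (y − 41.011)² = 31.1561653866²
eq3: (x + 37.098)² + (y − 44.660)² = 40.8323740958²
eq2−eq1, eq2−eq3 (x²,y² cancel):
  71.142·x + 7.218·y = -763.523271
  -25.284·x + 7.298·y = 394.203014
det = 71.142·7.298 − 7.218·-25.284 = 701.694228
x = (-763.523271·7.298 − 7.218·394.203014) / 701.694228 = -11.996037
y = (71.142·394.203014 − -763.523271·-25.284) / 701.694228 = 12.454810
|P − Q| = √((-11.996037 − 39.317)² + (12.454810 − 16.305)²) = 51.457281

51.457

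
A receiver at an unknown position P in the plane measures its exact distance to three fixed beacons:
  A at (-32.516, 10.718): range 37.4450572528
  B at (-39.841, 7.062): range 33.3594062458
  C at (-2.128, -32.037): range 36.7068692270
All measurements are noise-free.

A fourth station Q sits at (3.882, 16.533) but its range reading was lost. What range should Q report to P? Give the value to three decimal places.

60.147

eq1: (x + 32.516)² + (y − 10.718)² = 37.4450572528²
eq2: (x + 39.841)² + (y − 7.062)² = 33.3594062458²
eq3: (x + 2.128)² + (y + 32.037)² = 36.7068692270²
eq3−eq1, eq3−eq2 (x²,y² cancel):
  -60.776·x + 85.510·y = 86.529963
  -75.426·x + 78.198·y = 840.823635
det = -60.776·78.198 − 85.510·-75.426 = 1697.115612
x = (86.529963·78.198 − 85.510·840.823635) / 1697.115612 = -38.378269
y = (-60.776·840.823635 − 86.529963·-75.426) / 1697.115612 = -26.265322
|P − Q| = √((-38.378269 − 3.882)² + (-26.265322 − 16.533)²) = 60.146710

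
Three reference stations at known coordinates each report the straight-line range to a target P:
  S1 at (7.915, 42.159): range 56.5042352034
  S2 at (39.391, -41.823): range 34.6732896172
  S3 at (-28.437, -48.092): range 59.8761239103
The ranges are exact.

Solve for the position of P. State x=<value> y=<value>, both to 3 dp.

x=20.091 y=-13.018

eq1: (x − 7.915)² + (y − 42.159)² = 56.5042352034²
eq2: (x − 39.391)² + (y + 41.823)² = 34.6732896172²
eq3: (x + 28.437)² + (y + 48.092)² = 59.8761239103²
eq1−eq2, eq1−eq3 (x²,y² cancel):
  62.952·x − 167.964·y = 3451.277287
  -72.704·x − 180.502·y = 889.053308
det = 62.952·-180.502 − -167.964·-72.704 = -23574.616560
x = (3451.277287·-180.502 − -167.964·889.053308) / -23574.616560 = 20.090825
y = (62.952·889.053308 − 3451.277287·-72.704) / -23574.616560 = -13.017787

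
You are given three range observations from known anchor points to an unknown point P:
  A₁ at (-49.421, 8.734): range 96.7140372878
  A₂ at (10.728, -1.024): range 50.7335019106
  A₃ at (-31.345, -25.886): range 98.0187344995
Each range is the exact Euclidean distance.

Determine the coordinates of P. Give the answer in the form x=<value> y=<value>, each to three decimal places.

x=42.621 y=38.432

eq1: (x + 49.421)² + (y − 8.734)² = 96.7140372878²
eq2: (x − 10.728)² + (y + 1.024)² = 50.7335019106²
eq3: (x + 31.345)² + (y + 25.886)² = 98.0187344995²
eq3−eq2, eq3−eq1 (x²,y² cancel):
  84.146·x + 49.724·y = 5497.328636
  -36.152·x + 69.240·y = 1120.191280
det = 84.146·69.240 − 49.724·-36.152 = 7623.891088
x = (5497.328636·69.240 − 49.724·1120.191280) / 7623.891088 = 42.620578
y = (84.146·1120.191280 − 5497.328636·-36.152) / 7623.891088 = 38.431693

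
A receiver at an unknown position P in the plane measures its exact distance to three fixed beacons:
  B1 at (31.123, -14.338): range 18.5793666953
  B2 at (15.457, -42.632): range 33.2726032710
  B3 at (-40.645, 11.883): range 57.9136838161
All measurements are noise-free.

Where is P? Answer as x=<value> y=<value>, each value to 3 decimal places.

x=13.202 y=-9.436

eq1: (x − 31.123)² + (y + 14.338)² = 18.5793666953²
eq2: (x − 15.457)² + (y + 42.632)² = 33.2726032710²
eq3: (x + 40.645)² + (y − 11.883)² = 57.9136838161²
eq1−eq2, eq1−eq3 (x²,y² cancel):
  -31.332·x − 56.588·y = 120.313638
  -143.536·x + 52.442·y = -2389.799565
det = -31.332·52.442 − -56.588·-143.536 = -9765.527912
x = (120.313638·52.442 − -56.588·-2389.799565) / -9765.527912 = 13.201999
y = (-31.332·-2389.799565 − 120.313638·-143.536) / -9765.527912 = -9.435899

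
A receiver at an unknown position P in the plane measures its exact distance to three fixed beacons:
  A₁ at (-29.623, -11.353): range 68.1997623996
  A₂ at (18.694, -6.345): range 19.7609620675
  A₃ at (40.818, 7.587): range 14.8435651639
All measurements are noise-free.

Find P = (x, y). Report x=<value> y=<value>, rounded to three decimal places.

x=38.442 y=-7.065

eq1: (x + 29.623)² + (y + 11.353)² = 68.1997623996²
eq2: (x − 18.694)² + (y + 6.345)² = 19.7609620675²
eq3: (x − 40.818)² + (y − 7.587)² = 14.8435651639²
eq3−eq1, eq3−eq2 (x²,y² cancel):
  -140.882·x − 37.880·y = -5148.135120
  -44.248·x − 27.864·y = -1504.111227
det = -140.882·-27.864 − -37.880·-44.248 = 2249.421808
x = (-5148.135120·-27.864 − -37.880·-1504.111227) / 2249.421808 = 38.441836
y = (-140.882·-1504.111227 − -5148.135120·-44.248) / 2249.421808 = -7.065142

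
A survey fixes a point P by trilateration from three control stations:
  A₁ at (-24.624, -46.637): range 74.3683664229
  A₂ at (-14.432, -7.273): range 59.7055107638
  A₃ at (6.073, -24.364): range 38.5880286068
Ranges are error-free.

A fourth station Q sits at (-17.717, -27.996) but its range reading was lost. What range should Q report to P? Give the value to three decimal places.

eq1: (x + 24.624)² + (y + 46.637)² = 74.3683664229²
eq2: (x + 14.432)² + (y + 7.273)² = 59.7055107638²
eq3: (x − 6.073)² + (y + 24.364)² = 38.5880286068²
eq2−eq3, eq2−eq1 (x²,y² cancel):
  41.010·x − 34.182·y = 2445.018736
  -20.384·x − 78.728·y = 554.266083
det = 41.010·-78.728 − -34.182·-20.384 = -3925.401168
x = (2445.018736·-78.728 − -34.182·554.266083) / -3925.401168 = 44.210898
y = (41.010·554.266083 − 2445.018736·-20.384) / -3925.401168 = -18.487210
|P − Q| = √((44.210898 − -17.717)² + (-18.487210 − -27.996)²) = 62.653665

62.654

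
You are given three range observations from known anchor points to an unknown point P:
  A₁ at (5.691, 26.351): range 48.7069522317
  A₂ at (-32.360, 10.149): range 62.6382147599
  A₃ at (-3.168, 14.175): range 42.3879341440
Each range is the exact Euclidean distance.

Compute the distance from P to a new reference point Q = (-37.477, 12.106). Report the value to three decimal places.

68.079

eq1: (x − 5.691)² + (y − 26.351)² = 48.7069522317²
eq2: (x + 32.360)² + (y − 10.149)² = 62.6382147599²
eq3: (x + 3.168)² + (y − 14.175)² = 42.3879341440²
eq1−eq2, eq1−eq3 (x²,y² cancel):
  -76.102·x − 32.404·y = -1127.769634
  -17.718·x − 24.352·y = 59.834402
det = -76.102·-24.352 − -32.404·-17.718 = 1279.101832
x = (-1127.769634·-24.352 − -32.404·59.834402) / 1279.101832 = 22.986692
y = (-76.102·59.834402 − -1127.769634·-17.718) / 1279.101832 = -19.181694
|P − Q| = √((22.986692 − -37.477)² + (-19.181694 − 12.106)²) = 68.079203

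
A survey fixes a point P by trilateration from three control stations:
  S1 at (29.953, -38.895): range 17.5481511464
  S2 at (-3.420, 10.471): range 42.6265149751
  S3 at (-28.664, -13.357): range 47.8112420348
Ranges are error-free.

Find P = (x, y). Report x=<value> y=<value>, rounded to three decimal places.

eq1: (x − 29.953)² + (y + 38.895)² = 17.5481511464²
eq2: (x + 3.420)² + (y − 10.471)² = 42.6265149751²
eq3: (x + 28.664)² + (y + 13.357)² = 47.8112420348²
eq3−eq1, eq3−eq2 (x²,y² cancel):
  117.234·x − 51.076·y = 3387.946145
  50.488·x + 47.656·y = -409.801018
det = 117.234·47.656 − -51.076·50.488 = 8165.628592
x = (3387.946145·47.656 − -51.076·-409.801018) / 8165.628592 = 17.209326
y = (117.234·-409.801018 − 3387.946145·50.488) / 8165.628592 = -26.831154

x=17.209 y=-26.831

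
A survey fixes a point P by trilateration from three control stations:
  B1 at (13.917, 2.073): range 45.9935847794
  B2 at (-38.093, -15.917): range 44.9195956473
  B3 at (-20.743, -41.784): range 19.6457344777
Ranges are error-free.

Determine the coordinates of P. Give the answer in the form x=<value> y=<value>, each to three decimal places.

x=-1.101 y=-41.400

eq1: (x − 13.917)² + (y − 2.073)² = 45.9935847794²
eq2: (x + 38.093)² + (y + 15.917)² = 44.9195956473²
eq3: (x + 20.743)² + (y + 41.784)² = 19.6457344777²
eq1−eq3, eq1−eq2 (x²,y² cancel):
  -69.320·x − 87.714·y = 3707.649445
  -104.020·x − 35.980·y = 1604.087088
det = -69.320·-35.980 − -87.714·-104.020 = -6629.876680
x = (3707.649445·-35.980 − -87.714·1604.087088) / -6629.876680 = -1.101026
y = (-69.320·1604.087088 − 3707.649445·-104.020) / -6629.876680 = -41.399620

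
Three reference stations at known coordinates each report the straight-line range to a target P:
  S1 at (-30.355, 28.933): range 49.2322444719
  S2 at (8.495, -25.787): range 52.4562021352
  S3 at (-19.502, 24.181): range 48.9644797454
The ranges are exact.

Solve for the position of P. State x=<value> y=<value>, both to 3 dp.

eq1: (x + 30.355)² + (y − 28.933)² = 49.2322444719²
eq2: (x − 8.495)² + (y + 25.787)² = 52.4562021352²
eq3: (x + 19.502)² + (y − 24.181)² = 48.9644797454²
eq3−eq1, eq3−eq2 (x²,y² cancel):
  -21.706·x + 9.504·y = 767.202130
  55.994·x − 99.936·y = -582.047237
det = -21.706·-99.936 − 9.504·55.994 = 1637.043840
x = (767.202130·-99.936 − 9.504·-582.047237) / 1637.043840 = -43.455974
y = (-21.706·-582.047237 − 767.202130·55.994) / 1637.043840 = -18.524121

x=-43.456 y=-18.524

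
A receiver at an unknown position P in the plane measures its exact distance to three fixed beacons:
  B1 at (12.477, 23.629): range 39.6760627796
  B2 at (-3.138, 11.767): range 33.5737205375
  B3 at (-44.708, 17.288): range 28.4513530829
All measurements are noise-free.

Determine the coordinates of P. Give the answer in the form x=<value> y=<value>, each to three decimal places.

x=-24.692 y=37.508

eq1: (x − 12.477)² + (y − 23.629)² = 39.6760627796²
eq2: (x + 3.138)² + (y − 11.767)² = 33.5737205375²
eq3: (x + 44.708)² + (y − 17.288)² = 28.4513530829²
eq3−eq1, eq3−eq2 (x²,y² cancel):
  114.370·x + 12.682·y = -2348.385503
  83.140·x − 11.042·y = -2467.086093
det = 114.370·-11.042 − 12.682·83.140 = -2317.255020
x = (-2348.385503·-11.042 − 12.682·-2467.086093) / -2317.255020 = -24.692344
y = (114.370·-2467.086093 − -2348.385503·83.140) / -2317.255020 = 37.508114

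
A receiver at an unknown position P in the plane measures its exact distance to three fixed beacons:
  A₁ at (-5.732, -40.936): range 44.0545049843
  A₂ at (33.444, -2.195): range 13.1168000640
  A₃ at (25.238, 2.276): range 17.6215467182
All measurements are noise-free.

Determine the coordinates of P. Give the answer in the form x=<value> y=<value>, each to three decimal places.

x=29.709 y=-14.769

eq1: (x + 5.732)² + (y + 40.936)² = 44.0545049843²
eq2: (x − 33.444)² + (y + 2.195)² = 13.1168000640²
eq3: (x − 25.238)² + (y − 2.276)² = 17.6215467182²
eq1−eq2, eq1−eq3 (x²,y² cancel):
  78.352·x + 77.482·y = 1183.456206
  61.940·x + 86.424·y = 563.805401
det = 78.352·86.424 − 77.482·61.940 = 1972.258168
x = (1183.456206·86.424 − 77.482·563.805401) / 1972.258168 = 29.709219
y = (78.352·563.805401 − 1183.456206·61.940) / 1972.258168 = -14.768856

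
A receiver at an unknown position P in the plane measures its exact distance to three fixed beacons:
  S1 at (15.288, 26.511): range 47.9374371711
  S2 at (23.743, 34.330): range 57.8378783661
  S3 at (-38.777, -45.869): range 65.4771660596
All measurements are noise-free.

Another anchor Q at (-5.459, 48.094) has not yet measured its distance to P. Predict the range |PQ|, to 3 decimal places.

39.252

eq1: (x − 15.288)² + (y − 26.511)² = 47.9374371711²
eq2: (x − 23.743)² + (y − 34.330)² = 57.8378783661²
eq3: (x + 38.777)² + (y + 45.869)² = 65.4771660596²
eq1−eq2, eq1−eq3 (x²,y² cancel):
  16.910·x + 15.638·y = -241.499407
  -108.130·x − 144.760·y = 681.803432
det = 16.910·-144.760 − 15.638·-108.130 = -756.954660
x = (-241.499407·-144.760 − 15.638·681.803432) / -756.954660 = -32.098900
y = (16.910·681.803432 − -241.499407·-108.130) / -756.954660 = 19.266722
|P − Q| = √((-32.098900 − -5.459)² + (19.266722 − 48.094)²) = 39.251704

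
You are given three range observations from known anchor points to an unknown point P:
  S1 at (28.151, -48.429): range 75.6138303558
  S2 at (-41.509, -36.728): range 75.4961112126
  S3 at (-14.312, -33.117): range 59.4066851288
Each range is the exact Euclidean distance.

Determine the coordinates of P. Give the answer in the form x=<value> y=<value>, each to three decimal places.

eq1: (x − 28.151)² + (y + 48.429)² = 75.6138303558²
eq2: (x + 41.509)² + (y + 36.728)² = 75.4961112126²
eq3: (x + 14.312)² + (y + 33.117)² = 59.4066851288²
eq1−eq2, eq1−eq3 (x²,y² cancel):
  -139.320·x + 23.402·y = -48.115244
  -84.926·x + 30.624·y = 352.019294
det = -139.320·30.624 − 23.402·-84.926 = -2279.097428
x = (-48.115244·30.624 − 23.402·352.019294) / -2279.097428 = 4.261089
y = (-139.320·352.019294 − -48.115244·-84.926) / -2279.097428 = 23.311668

x=4.261 y=23.312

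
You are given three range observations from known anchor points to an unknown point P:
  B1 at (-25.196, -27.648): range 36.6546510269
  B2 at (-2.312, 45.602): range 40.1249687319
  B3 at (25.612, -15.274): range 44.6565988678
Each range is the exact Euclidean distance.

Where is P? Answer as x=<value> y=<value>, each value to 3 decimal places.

eq1: (x + 25.196)² + (y + 27.648)² = 36.6546510269²
eq2: (x + 2.312)² + (y − 45.602)² = 40.1249687319²
eq3: (x − 25.612)² + (y + 15.274)² = 44.6565988678²
eq2−eq3, eq2−eq1 (x²,y² cancel):
  55.848·x − 121.752·y = -1579.816835
  -45.768·x − 146.500·y = -419.187754
det = 55.848·-146.500 − -121.752·-45.768 = -13754.077536
x = (-1579.816835·-146.500 − -121.752·-419.187754) / -13754.077536 = -13.116563
y = (55.848·-419.187754 − -1579.816835·-45.768) / -13754.077536 = 6.959089

x=-13.117 y=6.959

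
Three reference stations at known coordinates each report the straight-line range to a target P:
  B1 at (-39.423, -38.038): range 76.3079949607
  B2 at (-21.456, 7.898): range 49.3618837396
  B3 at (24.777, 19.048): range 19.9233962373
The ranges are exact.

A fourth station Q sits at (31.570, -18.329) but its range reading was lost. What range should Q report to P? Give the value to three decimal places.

18.143

eq1: (x + 39.423)² + (y + 38.038)² = 76.3079949607²
eq2: (x + 21.456)² + (y − 7.898)² = 49.3618837396²
eq3: (x − 24.777)² + (y − 19.048)² = 19.9233962373²
eq3−eq1, eq3−eq2 (x²,y² cancel):
  -128.400·x − 114.172·y = -3401.632037
  -92.466·x − 22.300·y = -2493.641542
det = -128.400·-22.300 − -114.172·-92.466 = -7693.708152
x = (-3401.632037·-22.300 − -114.172·-2493.641542) / -7693.708152 = 27.145252
y = (-128.400·-2493.641542 − -3401.632037·-92.466) / -7693.708152 = -0.734141
|P − Q| = √((27.145252 − 31.570)² + (-0.734141 − -18.329)²) = 18.142697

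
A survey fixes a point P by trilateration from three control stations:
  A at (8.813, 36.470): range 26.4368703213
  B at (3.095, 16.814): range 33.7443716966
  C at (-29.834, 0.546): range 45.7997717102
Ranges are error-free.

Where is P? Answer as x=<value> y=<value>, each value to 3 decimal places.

x=-16.426 y=44.339

eq1: (x − 8.813)² + (y − 36.470)² = 26.4368703213²
eq2: (x − 3.095)² + (y − 16.814)² = 33.7443716966²
eq3: (x + 29.834)² + (y − 0.546)² = 45.7997717102²
eq3−eq1, eq3−eq2 (x²,y² cancel):
  77.294·x + 71.848·y = 1916.075173
  65.858·x + 32.536·y = 360.860417
det = 77.294·32.536 − 71.848·65.858 = -2216.928000
x = (1916.075173·32.536 − 71.848·360.860417) / -2216.928000 = -16.425577
y = (77.294·360.860417 − 1916.075173·65.858) / -2216.928000 = 44.339074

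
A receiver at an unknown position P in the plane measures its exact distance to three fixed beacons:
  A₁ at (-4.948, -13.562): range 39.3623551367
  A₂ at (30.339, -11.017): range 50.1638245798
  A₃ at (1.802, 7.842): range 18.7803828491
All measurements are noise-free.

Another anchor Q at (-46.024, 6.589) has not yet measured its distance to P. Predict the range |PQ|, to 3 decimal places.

eq1: (x + 4.948)² + (y + 13.562)² = 39.3623551367²
eq2: (x − 30.339)² + (y + 11.017)² = 50.1638245798²
eq3: (x − 1.802)² + (y − 7.842)² = 18.7803828491²
eq2−eq1, eq2−eq3 (x²,y² cancel):
  -70.574·x − 5.090·y = 133.595633
  -57.074·x + 37.718·y = 1186.621475
det = -70.574·37.718 − -5.090·-57.074 = -2952.416792
x = (133.595633·37.718 − -5.090·1186.621475) / -2952.416792 = -3.752473
y = (-70.574·1186.621475 − 133.595633·-57.074) / -2952.416792 = 25.782195
|P − Q| = √((-3.752473 − -46.024)² + (25.782195 − 6.589)²) = 46.424786

46.425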